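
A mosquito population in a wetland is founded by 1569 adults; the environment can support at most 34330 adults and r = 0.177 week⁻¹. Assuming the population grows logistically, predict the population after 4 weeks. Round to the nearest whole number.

A = (K − N₀)/N₀ = (34330 − 1569)/1569 = 20.88.
N(t) = K/(1 + A·e^(−rt)) = 34330/(1 + 20.88×e^(−0.177×4)).
e^(−0.708) = 0.49263; denominator = 1 + 20.88×0.49263 = 11.286.
N = 34330/11.286 = 3041.78.

3042 adults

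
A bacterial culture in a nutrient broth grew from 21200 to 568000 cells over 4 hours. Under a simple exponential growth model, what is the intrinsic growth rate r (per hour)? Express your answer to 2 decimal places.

From N(t) = N₀·e^(rt): e^(r·4) = 568000/21200 = 26.792.
r·4 = ln(26.792) = 3.2881, so r = 3.2881/4 = 0.82203.

0.82 per hour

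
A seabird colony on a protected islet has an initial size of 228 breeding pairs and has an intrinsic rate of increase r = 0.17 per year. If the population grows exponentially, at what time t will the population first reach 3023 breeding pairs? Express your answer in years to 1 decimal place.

15.2 years

Set N₀·e^(rt) = 3023: e^(0.17·t) = 3023/228 = 13.259.
0.17·t = ln(13.259) = 2.5847, so t = 2.5847/0.17 = 15.204.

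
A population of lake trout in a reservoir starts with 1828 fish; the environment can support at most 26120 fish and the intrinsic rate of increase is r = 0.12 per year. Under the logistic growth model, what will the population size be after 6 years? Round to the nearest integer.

3497 fish

A = (K − N₀)/N₀ = (26120 − 1828)/1828 = 13.289.
N(t) = K/(1 + A·e^(−rt)) = 26120/(1 + 13.289×e^(−0.12×6)).
e^(−0.72) = 0.48675; denominator = 1 + 13.289×0.48675 = 7.4684.
N = 26120/7.4684 = 3497.42.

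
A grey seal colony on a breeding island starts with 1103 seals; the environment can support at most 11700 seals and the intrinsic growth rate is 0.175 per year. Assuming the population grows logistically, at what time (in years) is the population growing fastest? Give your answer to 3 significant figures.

Logistic growth is fastest at N = K/2 = 5850.
A = (K − N₀)/N₀ = 9.6074. Set K/(1 + A·e^(−rt)) = K/2 → A·e^(−rt) = 1.
e^(−0.175t) = 1/9.6074 = 0.104086, so t = ln(9.6074)/0.175 = 2.2625/0.175 = 12.929.

12.9 years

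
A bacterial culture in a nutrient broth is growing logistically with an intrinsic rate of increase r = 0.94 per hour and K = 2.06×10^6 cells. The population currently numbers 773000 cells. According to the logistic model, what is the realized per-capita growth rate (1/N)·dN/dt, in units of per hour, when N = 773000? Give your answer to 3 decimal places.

0.587 per hour

(1/N)·dN/dt = r(1 − N/K) = 0.94 × (1 − 773000/2.06×10^6).
= 0.94 × 0.62476 = 0.58727.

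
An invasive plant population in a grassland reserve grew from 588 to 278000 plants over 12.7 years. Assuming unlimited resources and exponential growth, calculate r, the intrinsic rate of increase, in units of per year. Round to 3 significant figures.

0.485 per year

From N(t) = N₀·e^(rt): e^(r·12.7) = 278000/588 = 472.79.
r·12.7 = ln(472.79) = 6.1586, so r = 6.1586/12.7 = 0.48493.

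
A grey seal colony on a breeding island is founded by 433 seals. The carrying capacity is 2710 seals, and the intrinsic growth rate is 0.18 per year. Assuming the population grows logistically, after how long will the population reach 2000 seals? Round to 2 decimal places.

14.98 years

A = (K − N₀)/N₀ = (2710 − 433)/433 = 5.2587.
Solve 2710/(1 + 5.2587·e^(−0.18t)) = 2000: 1 + 5.2587·e^(−0.18t) = 1.355, so e^(−0.18t) = 0.0675077.
−0.18·t = ln(0.0675077) = -2.6955, so t = 2.6955/0.18 = 14.975.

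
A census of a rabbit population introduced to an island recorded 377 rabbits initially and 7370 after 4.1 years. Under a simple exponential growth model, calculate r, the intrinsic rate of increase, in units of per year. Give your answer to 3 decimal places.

0.725 per year

From N(t) = N₀·e^(rt): e^(r·4.1) = 7370/377 = 19.549.
r·4.1 = ln(19.549) = 2.9729, so r = 2.9729/4.1 = 0.7251.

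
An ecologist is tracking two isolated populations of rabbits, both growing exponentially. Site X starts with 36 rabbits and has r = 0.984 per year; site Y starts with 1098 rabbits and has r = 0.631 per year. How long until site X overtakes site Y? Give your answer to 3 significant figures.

Set 36·e^(0.984t) = 1098·e^(0.631t).
e^((0.984 − 0.631)t) = 1098/36 → e^(0.353·t) = 30.5.
0.353·t = ln(30.5) = 3.4177, so t = 3.4177/0.353 = 9.6819.

9.68 years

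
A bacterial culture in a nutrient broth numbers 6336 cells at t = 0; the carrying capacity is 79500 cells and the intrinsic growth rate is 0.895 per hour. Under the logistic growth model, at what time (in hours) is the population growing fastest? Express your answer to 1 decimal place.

2.7 hours

Logistic growth is fastest at N = K/2 = 39750.
A = (K − N₀)/N₀ = 11.547. Set K/(1 + A·e^(−rt)) = K/2 → A·e^(−rt) = 1.
e^(−0.895t) = 1/11.547 = 0.0866, so t = ln(11.547)/0.895 = 2.4465/0.895 = 2.7335.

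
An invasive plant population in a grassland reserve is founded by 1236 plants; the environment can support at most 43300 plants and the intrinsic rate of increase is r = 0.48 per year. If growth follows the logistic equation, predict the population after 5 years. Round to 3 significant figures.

A = (K − N₀)/N₀ = (43300 − 1236)/1236 = 34.032.
N(t) = K/(1 + A·e^(−rt)) = 43300/(1 + 34.032×e^(−0.48×5)).
e^(−2.4) = 0.090718; denominator = 1 + 34.032×0.090718 = 4.0873.
N = 43300/4.0873 = 10593.7.

10600 plants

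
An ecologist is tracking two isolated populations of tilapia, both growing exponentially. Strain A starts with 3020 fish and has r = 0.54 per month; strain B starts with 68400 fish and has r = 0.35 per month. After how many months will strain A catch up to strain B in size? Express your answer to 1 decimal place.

16.4 months

Set 3020·e^(0.54t) = 68400·e^(0.35t).
e^((0.54 − 0.35)t) = 68400/3020 → e^(0.19·t) = 22.649.
0.19·t = ln(22.649) = 3.1201, so t = 3.1201/0.19 = 16.422.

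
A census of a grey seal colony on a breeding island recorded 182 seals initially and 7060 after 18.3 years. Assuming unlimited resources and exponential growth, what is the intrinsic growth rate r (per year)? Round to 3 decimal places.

From N(t) = N₀·e^(rt): e^(r·18.3) = 7060/182 = 38.791.
r·18.3 = ln(38.791) = 3.6582, so r = 3.6582/18.3 = 0.1999.

0.200 per year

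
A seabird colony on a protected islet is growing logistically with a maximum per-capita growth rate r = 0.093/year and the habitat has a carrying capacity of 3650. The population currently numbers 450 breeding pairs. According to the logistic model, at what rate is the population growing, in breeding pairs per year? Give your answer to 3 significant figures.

36.7 breeding pairs per year

dN/dt = rN(1 − N/K) = 0.093 × 450 × (1 − 450/3650).
1 − 450/3650 = 0.87671; dN/dt = 0.093 × 450 × 0.87671 = 36.69.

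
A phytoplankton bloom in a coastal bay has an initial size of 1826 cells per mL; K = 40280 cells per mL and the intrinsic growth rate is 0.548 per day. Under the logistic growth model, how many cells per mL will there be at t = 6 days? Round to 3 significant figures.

A = (K − N₀)/N₀ = (40280 − 1826)/1826 = 21.059.
N(t) = K/(1 + A·e^(−rt)) = 40280/(1 + 21.059×e^(−0.548×6)).
e^(−3.288) = 0.037328; denominator = 1 + 21.059×0.037328 = 1.7861.
N = 40280/1.7861 = 22551.9.

22600 cells per mL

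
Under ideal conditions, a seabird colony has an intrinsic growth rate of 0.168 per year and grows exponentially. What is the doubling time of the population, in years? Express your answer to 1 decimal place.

4.1 years

Doubling time t_d = ln(2)/r = 0.6931/0.168 = 4.1259.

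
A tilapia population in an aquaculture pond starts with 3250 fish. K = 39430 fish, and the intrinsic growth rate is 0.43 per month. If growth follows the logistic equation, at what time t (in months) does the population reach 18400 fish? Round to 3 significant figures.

A = (K − N₀)/N₀ = (39430 − 3250)/3250 = 11.132.
Solve 39430/(1 + 11.132·e^(−0.43t)) = 18400: 1 + 11.132·e^(−0.43t) = 2.1429, so e^(−0.43t) = 0.102668.
−0.43·t = ln(0.102668) = -2.2763, so t = 2.2763/0.43 = 5.2936.

5.29 months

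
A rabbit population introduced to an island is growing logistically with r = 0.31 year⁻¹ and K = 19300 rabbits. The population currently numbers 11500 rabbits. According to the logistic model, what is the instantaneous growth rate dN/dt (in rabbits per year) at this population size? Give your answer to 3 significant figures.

dN/dt = rN(1 − N/K) = 0.31 × 11500 × (1 − 11500/19300).
1 − 11500/19300 = 0.40415; dN/dt = 0.31 × 11500 × 0.40415 = 1440.8.

1440 rabbits per year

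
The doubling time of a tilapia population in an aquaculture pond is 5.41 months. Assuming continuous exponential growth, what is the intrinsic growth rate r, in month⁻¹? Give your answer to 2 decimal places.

0.13 per month

r = ln(2)/t_d = 0.6931/5.41 = 0.12812.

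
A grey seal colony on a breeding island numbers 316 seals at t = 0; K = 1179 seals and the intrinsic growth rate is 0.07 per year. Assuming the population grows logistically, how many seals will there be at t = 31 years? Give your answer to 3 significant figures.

899 seals

A = (K − N₀)/N₀ = (1179 − 316)/316 = 2.731.
N(t) = K/(1 + A·e^(−rt)) = 1179/(1 + 2.731×e^(−0.07×31)).
e^(−2.17) = 0.11418; denominator = 1 + 2.731×0.11418 = 1.3118.
N = 1179/1.3118 = 898.751.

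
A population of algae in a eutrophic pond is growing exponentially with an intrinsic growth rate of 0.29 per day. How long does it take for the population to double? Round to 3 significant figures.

Doubling time t_d = ln(2)/r = 0.6931/0.29 = 2.3902.

2.39 days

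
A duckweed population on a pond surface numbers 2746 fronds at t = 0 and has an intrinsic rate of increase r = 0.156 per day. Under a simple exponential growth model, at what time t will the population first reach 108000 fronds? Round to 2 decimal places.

Set N₀·e^(rt) = 108000: e^(0.156·t) = 108000/2746 = 39.33.
0.156·t = ln(39.33) = 3.672, so t = 3.672/0.156 = 23.538.

23.54 days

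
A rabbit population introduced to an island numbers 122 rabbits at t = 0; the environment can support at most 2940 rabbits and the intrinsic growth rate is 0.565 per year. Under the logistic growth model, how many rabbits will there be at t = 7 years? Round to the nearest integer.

2038 rabbits

A = (K − N₀)/N₀ = (2940 − 122)/122 = 23.098.
N(t) = K/(1 + A·e^(−rt)) = 2940/(1 + 23.098×e^(−0.565×7)).
e^(−3.955) = 0.019159; denominator = 1 + 23.098×0.019159 = 1.4425.
N = 2940/1.4425 = 2038.08.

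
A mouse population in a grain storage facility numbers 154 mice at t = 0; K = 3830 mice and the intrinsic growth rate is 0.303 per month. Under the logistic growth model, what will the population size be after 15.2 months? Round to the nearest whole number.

A = (K − N₀)/N₀ = (3830 − 154)/154 = 23.87.
N(t) = K/(1 + A·e^(−rt)) = 3830/(1 + 23.87×e^(−0.303×15.2)).
e^(−4.606) = 0.0099957; denominator = 1 + 23.87×0.0099957 = 1.2386.
N = 3830/1.2386 = 3092.2.

3092 mice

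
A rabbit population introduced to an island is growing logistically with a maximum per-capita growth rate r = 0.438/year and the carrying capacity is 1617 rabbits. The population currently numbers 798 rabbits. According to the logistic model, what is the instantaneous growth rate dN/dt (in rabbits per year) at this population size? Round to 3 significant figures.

177 rabbits per year

dN/dt = rN(1 − N/K) = 0.438 × 798 × (1 − 798/1617).
1 − 798/1617 = 0.50649; dN/dt = 0.438 × 798 × 0.50649 = 177.03.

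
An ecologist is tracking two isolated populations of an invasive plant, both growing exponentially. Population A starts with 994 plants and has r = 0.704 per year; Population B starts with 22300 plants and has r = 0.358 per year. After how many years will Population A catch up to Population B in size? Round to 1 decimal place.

Set 994·e^(0.704t) = 22300·e^(0.358t).
e^((0.704 − 0.358)t) = 22300/994 → e^(0.346·t) = 22.435.
0.346·t = ln(22.435) = 3.1106, so t = 3.1106/0.346 = 8.9902.

9.0 years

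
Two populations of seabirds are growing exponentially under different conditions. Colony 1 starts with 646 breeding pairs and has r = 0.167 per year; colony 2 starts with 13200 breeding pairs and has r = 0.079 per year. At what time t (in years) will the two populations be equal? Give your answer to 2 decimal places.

34.29 years

Set 646·e^(0.167t) = 13200·e^(0.079t).
e^((0.167 − 0.079)t) = 13200/646 → e^(0.088·t) = 20.433.
0.088·t = ln(20.433) = 3.0172, so t = 3.0172/0.088 = 34.286.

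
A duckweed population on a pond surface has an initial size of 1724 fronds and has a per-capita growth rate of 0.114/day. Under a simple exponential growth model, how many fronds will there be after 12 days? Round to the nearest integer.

N(t) = N₀·e^(rt) = 1724 × e^(0.114×12) = 1724 × e^1.368.
e^1.368 ≈ 3.9275, so N ≈ 1724 × 3.9275 = 6770.99.

6771 fronds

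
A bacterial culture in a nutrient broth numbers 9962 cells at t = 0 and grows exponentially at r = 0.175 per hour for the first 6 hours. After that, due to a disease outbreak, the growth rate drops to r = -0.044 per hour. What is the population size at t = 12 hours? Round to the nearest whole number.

Phase 1: N(6) = 9962·e^(0.175×6) = 9962·e^1.05 = 28467.9.
Phase 2 runs for 12 − 6 = 6 hours at r = -0.044.
N(12) = 28467.9·e^(-0.044×6) = 28467.9·e^-0.264 = 21862.6.

21863 cells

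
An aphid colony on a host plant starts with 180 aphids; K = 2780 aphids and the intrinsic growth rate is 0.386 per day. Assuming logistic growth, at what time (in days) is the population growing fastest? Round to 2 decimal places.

6.92 days

Logistic growth is fastest at N = K/2 = 1390.
A = (K − N₀)/N₀ = 14.444. Set K/(1 + A·e^(−rt)) = K/2 → A·e^(−rt) = 1.
e^(−0.386t) = 1/14.444 = 0.0692308, so t = ln(14.444)/0.386 = 2.6703/0.386 = 6.9179.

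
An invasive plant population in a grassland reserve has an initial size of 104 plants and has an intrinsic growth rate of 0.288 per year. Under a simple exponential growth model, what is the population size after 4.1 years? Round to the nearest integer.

339 plants

N(t) = N₀·e^(rt) = 104 × e^(0.288×4.1) = 104 × e^1.181.
e^1.181 ≈ 3.257, so N ≈ 104 × 3.257 = 338.726.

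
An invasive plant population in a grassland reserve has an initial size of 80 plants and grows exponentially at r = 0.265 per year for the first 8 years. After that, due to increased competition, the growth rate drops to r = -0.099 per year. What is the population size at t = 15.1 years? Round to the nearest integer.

Phase 1: N(8) = 80·e^(0.265×8) = 80·e^2.12 = 666.491.
Phase 2 runs for 15.1 − 8 = 7.1 years at r = -0.099.
N(15.1) = 666.491·e^(-0.099×7.1) = 666.491·e^-0.7029 = 330.011.

330 plants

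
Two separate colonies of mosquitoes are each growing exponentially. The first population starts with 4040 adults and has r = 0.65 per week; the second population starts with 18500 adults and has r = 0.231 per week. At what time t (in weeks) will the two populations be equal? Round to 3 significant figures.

3.63 weeks

Set 4040·e^(0.65t) = 18500·e^(0.231t).
e^((0.65 − 0.231)t) = 18500/4040 → e^(0.419·t) = 4.5792.
0.419·t = ln(4.5792) = 1.5215, so t = 1.5215/0.419 = 3.6313.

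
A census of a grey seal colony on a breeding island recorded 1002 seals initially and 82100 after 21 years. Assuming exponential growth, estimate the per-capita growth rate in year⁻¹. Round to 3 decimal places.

From N(t) = N₀·e^(rt): e^(r·21) = 82100/1002 = 81.936.
r·21 = ln(81.936) = 4.4059, so r = 4.4059/21 = 0.20981.

0.210 per year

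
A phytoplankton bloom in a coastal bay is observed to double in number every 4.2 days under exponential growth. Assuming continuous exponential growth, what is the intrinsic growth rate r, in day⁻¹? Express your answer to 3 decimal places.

0.165 per day

r = ln(2)/t_d = 0.6931/4.2 = 0.16504.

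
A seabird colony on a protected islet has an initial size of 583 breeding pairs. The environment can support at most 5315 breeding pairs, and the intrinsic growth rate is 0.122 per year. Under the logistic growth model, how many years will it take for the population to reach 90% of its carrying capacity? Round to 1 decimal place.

A = (K − N₀)/N₀ = (5315 − 583)/583 = 8.1166.
Solve 5315/(1 + 8.1166·e^(−0.122t)) = 4783.5: 1 + 8.1166·e^(−0.122t) = 1.1111, so e^(−0.122t) = 0.0136893.
−0.122·t = ln(0.0136893) = -4.2911, so t = 4.2911/0.122 = 35.173.

35.2 years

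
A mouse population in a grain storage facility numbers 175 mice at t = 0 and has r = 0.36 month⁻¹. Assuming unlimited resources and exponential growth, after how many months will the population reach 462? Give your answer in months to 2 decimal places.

2.70 months

Set N₀·e^(rt) = 462: e^(0.36·t) = 462/175 = 2.64.
0.36·t = ln(2.64) = 0.97078, so t = 0.97078/0.36 = 2.6966.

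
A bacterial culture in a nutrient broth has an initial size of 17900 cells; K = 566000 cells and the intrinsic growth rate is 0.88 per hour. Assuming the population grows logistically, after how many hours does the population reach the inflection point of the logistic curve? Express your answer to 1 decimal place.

3.9 hours

Logistic growth is fastest at N = K/2 = 283000.
A = (K − N₀)/N₀ = 30.62. Set K/(1 + A·e^(−rt)) = K/2 → A·e^(−rt) = 1.
e^(−0.88t) = 1/30.62 = 0.0326583, so t = ln(30.62)/0.88 = 3.4217/0.88 = 3.8882.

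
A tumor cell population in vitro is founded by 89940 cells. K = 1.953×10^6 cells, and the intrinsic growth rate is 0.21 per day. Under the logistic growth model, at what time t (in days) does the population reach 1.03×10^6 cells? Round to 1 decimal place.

15.0 days

A = (K − N₀)/N₀ = (1.953×10^6 − 89940)/89940 = 20.714.
Solve 1.953×10^6/(1 + 20.714·e^(−0.21t)) = 1.03×10^6: 1 + 20.714·e^(−0.21t) = 1.8961, so e^(−0.21t) = 0.0432604.
−0.21·t = ln(0.0432604) = -3.1405, so t = 3.1405/0.21 = 14.955.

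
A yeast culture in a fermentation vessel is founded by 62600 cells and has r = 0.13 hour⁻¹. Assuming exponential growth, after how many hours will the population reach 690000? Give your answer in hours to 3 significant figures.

Set N₀·e^(rt) = 690000: e^(0.13·t) = 690000/62600 = 11.022.
0.13·t = ln(11.022) = 2.3999, so t = 2.3999/0.13 = 18.461.

18.5 hours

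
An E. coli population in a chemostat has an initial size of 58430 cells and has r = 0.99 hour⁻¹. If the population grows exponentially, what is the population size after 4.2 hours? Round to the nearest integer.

3736219 cells

N(t) = N₀·e^(rt) = 58430 × e^(0.99×4.2) = 58430 × e^4.158.
e^4.158 ≈ 63.944, so N ≈ 58430 × 63.944 = 3.736219×10^6.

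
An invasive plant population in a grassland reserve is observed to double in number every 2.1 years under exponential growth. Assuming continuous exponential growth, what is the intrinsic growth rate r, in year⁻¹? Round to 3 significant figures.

0.330 per year

r = ln(2)/t_d = 0.6931/2.1 = 0.33007.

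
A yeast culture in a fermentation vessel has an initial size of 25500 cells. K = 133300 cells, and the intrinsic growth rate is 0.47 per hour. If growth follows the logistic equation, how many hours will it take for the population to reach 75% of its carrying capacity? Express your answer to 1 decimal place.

A = (K − N₀)/N₀ = (133300 − 25500)/25500 = 4.2275.
Solve 133300/(1 + 4.2275·e^(−0.47t)) = 99975: 1 + 4.2275·e^(−0.47t) = 1.3333, so e^(−0.47t) = 0.0788497.
−0.47·t = ln(0.0788497) = -2.5402, so t = 2.5402/0.47 = 5.4047.

5.4 hours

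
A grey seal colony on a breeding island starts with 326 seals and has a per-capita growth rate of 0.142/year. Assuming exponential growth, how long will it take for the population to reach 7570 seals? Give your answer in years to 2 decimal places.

22.15 years

Set N₀·e^(rt) = 7570: e^(0.142·t) = 7570/326 = 23.221.
0.142·t = ln(23.221) = 3.1451, so t = 3.1451/0.142 = 22.148.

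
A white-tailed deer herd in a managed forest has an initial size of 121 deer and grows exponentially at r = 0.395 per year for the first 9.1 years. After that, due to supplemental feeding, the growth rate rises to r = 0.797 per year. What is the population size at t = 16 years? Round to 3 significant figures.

Phase 1: N(9.1) = 121·e^(0.395×9.1) = 121·e^3.595 = 4404.1.
Phase 2 runs for 16 − 9.1 = 6.9 years at r = 0.797.
N(16) = 4404.1·e^(0.797×6.9) = 4404.1·e^5.499 = 1.076893×10^6.

1080000 deer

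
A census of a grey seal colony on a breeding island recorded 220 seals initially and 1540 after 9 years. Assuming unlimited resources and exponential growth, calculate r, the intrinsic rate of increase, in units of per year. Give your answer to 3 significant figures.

0.216 per year

From N(t) = N₀·e^(rt): e^(r·9) = 1540/220 = 7.
r·9 = ln(7) = 1.9459, so r = 1.9459/9 = 0.21621.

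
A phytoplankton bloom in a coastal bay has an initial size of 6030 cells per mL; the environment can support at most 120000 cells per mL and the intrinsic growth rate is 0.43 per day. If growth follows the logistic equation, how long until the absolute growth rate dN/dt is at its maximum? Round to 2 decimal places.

Logistic growth is fastest at N = K/2 = 60000.
A = (K − N₀)/N₀ = 18.9. Set K/(1 + A·e^(−rt)) = K/2 → A·e^(−rt) = 1.
e^(−0.43t) = 1/18.9 = 0.0529087, so t = ln(18.9)/0.43 = 2.9392/0.43 = 6.8353.

6.84 days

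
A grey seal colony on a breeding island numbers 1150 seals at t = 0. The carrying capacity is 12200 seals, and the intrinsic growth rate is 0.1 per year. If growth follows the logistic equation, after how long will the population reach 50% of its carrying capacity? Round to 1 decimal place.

22.6 years

A = (K − N₀)/N₀ = (12200 − 1150)/1150 = 9.6087.
Solve 12200/(1 + 9.6087·e^(−0.1t)) = 6100: 1 + 9.6087·e^(−0.1t) = 2, so e^(−0.1t) = 0.104072.
−0.1·t = ln(0.104072) = -2.2627, so t = 2.2627/0.1 = 22.627.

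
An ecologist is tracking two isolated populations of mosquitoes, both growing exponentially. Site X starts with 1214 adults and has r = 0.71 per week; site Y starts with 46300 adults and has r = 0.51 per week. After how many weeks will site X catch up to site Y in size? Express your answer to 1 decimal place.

18.2 weeks

Set 1214·e^(0.71t) = 46300·e^(0.51t).
e^((0.71 − 0.51)t) = 46300/1214 → e^(0.2·t) = 38.138.
0.2·t = ln(38.138) = 3.6412, so t = 3.6412/0.2 = 18.206.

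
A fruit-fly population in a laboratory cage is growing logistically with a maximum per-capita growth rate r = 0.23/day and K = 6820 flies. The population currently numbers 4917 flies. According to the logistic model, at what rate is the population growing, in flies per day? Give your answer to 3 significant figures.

316 flies per day

dN/dt = rN(1 − N/K) = 0.23 × 4917 × (1 − 4917/6820).
1 − 4917/6820 = 0.27903; dN/dt = 0.23 × 4917 × 0.27903 = 315.56.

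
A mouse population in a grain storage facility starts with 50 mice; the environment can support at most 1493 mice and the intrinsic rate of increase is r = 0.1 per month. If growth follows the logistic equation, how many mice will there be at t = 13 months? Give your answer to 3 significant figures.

168 mice

A = (K − N₀)/N₀ = (1493 − 50)/50 = 28.86.
N(t) = K/(1 + A·e^(−rt)) = 1493/(1 + 28.86×e^(−0.1×13)).
e^(−1.3) = 0.27253; denominator = 1 + 28.86×0.27253 = 8.8653.
N = 1493/8.8653 = 168.41.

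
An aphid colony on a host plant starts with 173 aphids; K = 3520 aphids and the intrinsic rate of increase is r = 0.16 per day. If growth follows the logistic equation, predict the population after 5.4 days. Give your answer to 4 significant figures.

384.5 aphids

A = (K − N₀)/N₀ = (3520 − 173)/173 = 19.347.
N(t) = K/(1 + A·e^(−rt)) = 3520/(1 + 19.347×e^(−0.16×5.4)).
e^(−0.864) = 0.42147; denominator = 1 + 19.347×0.42147 = 9.1542.
N = 3520/9.1542 = 384.525.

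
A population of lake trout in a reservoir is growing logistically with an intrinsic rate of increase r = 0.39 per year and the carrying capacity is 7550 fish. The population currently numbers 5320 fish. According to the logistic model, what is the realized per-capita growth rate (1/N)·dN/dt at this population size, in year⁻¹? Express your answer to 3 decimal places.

0.115 per year

(1/N)·dN/dt = r(1 − N/K) = 0.39 × (1 − 5320/7550).
= 0.39 × 0.29536 = 0.11519.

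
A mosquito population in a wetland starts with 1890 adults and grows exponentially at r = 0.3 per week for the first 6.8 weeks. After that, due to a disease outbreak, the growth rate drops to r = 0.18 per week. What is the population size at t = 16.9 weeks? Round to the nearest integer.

Phase 1: N(6.8) = 1890·e^(0.3×6.8) = 1890·e^2.04 = 14535.3.
Phase 2 runs for 16.9 − 6.8 = 10.1 weeks at r = 0.18.
N(16.9) = 14535.3·e^(0.18×10.1) = 14535.3·e^1.818 = 89530.3.

89530 adults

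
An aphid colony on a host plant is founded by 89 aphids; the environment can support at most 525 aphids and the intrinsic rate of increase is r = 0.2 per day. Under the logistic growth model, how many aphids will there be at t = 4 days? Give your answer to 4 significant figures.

A = (K − N₀)/N₀ = (525 − 89)/89 = 4.8989.
N(t) = K/(1 + A·e^(−rt)) = 525/(1 + 4.8989×e^(−0.2×4)).
e^(−0.8) = 0.44933; denominator = 1 + 4.8989×0.44933 = 3.2012.
N = 525/3.2012 = 164.001.

164.0 aphids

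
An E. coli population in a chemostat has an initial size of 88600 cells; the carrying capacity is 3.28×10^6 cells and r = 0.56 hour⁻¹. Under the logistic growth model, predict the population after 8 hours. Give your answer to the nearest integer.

2329160 cells

A = (K − N₀)/N₀ = (3.28×10^6 − 88600)/88600 = 36.02.
N(t) = K/(1 + A·e^(−rt)) = 3.28×10^6/(1 + 36.02×e^(−0.56×8)).
e^(−4.48) = 0.011333; denominator = 1 + 36.02×0.011333 = 1.4082.
N = 3.28×10^6/1.4082 = 2.32916×10^6.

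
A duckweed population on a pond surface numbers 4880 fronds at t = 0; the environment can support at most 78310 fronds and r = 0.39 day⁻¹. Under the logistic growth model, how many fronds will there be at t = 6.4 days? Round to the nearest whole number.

A = (K − N₀)/N₀ = (78310 − 4880)/4880 = 15.047.
N(t) = K/(1 + A·e^(−rt)) = 78310/(1 + 15.047×e^(−0.39×6.4)).
e^(−2.496) = 0.082414; denominator = 1 + 15.047×0.082414 = 2.2401.
N = 78310/2.2401 = 34958.4.

34958 fronds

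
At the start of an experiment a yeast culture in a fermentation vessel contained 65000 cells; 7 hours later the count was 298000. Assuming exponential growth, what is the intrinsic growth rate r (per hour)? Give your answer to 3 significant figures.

From N(t) = N₀·e^(rt): e^(r·7) = 298000/65000 = 4.5846.
r·7 = ln(4.5846) = 1.5227, so r = 1.5227/7 = 0.21753.

0.218 per hour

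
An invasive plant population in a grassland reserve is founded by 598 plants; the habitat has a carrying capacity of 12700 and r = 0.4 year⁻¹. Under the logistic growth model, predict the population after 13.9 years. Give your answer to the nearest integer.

A = (K − N₀)/N₀ = (12700 − 598)/598 = 20.237.
N(t) = K/(1 + A·e^(−rt)) = 12700/(1 + 20.237×e^(−0.4×13.9)).
e^(−5.56) = 0.0038488; denominator = 1 + 20.237×0.0038488 = 1.0779.
N = 12700/1.0779 = 11782.3.

11782 plants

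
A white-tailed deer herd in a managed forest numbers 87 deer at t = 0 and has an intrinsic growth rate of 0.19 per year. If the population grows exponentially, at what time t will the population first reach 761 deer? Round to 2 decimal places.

Set N₀·e^(rt) = 761: e^(0.19·t) = 761/87 = 8.7471.
0.19·t = ln(8.7471) = 2.1687, so t = 2.1687/0.19 = 11.414.

11.41 years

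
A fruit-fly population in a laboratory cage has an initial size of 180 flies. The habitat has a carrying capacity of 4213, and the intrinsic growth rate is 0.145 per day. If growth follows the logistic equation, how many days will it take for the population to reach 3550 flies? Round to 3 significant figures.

A = (K − N₀)/N₀ = (4213 − 180)/180 = 22.406.
Solve 4213/(1 + 22.406·e^(−0.145t)) = 3550: 1 + 22.406·e^(−0.145t) = 1.1868, so e^(−0.145t) = 0.00833546.
−0.145·t = ln(0.00833546) = -4.7872, so t = 4.7872/0.145 = 33.015.

33.0 days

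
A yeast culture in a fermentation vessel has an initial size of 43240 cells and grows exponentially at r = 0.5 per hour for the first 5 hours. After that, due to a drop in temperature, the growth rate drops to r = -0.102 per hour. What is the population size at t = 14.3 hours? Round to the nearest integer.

Phase 1: N(5) = 43240·e^(0.5×5) = 43240·e^2.5 = 526771.
Phase 2 runs for 14.3 − 5 = 9.3 hours at r = -0.102.
N(14.3) = 526771·e^(-0.102×9.3) = 526771·e^-0.9486 = 204009.

204009 cells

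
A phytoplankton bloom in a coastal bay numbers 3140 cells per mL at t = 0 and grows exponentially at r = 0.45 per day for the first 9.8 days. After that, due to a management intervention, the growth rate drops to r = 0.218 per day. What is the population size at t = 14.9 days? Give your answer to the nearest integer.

785266 cells per mL

Phase 1: N(9.8) = 3140·e^(0.45×9.8) = 3140·e^4.41 = 258326.
Phase 2 runs for 14.9 − 9.8 = 5.1 days at r = 0.218.
N(14.9) = 258326·e^(0.218×5.1) = 258326·e^1.112 = 785266.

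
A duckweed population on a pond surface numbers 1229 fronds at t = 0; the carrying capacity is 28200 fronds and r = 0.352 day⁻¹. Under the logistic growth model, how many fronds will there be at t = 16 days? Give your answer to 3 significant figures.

26100 fronds

A = (K − N₀)/N₀ = (28200 − 1229)/1229 = 21.945.
N(t) = K/(1 + A·e^(−rt)) = 28200/(1 + 21.945×e^(−0.352×16)).
e^(−5.632) = 0.0035814; denominator = 1 + 21.945×0.0035814 = 1.0786.
N = 28200/1.0786 = 26145.1.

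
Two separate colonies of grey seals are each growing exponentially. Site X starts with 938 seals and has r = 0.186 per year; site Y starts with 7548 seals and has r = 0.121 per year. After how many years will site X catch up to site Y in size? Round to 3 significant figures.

32.1 years

Set 938·e^(0.186t) = 7548·e^(0.121t).
e^((0.186 − 0.121)t) = 7548/938 → e^(0.065·t) = 8.0469.
0.065·t = ln(8.0469) = 2.0853, so t = 2.0853/0.065 = 32.081.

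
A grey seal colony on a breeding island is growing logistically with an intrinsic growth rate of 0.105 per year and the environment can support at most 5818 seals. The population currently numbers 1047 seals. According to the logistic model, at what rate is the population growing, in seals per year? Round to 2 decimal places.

dN/dt = rN(1 − N/K) = 0.105 × 1047 × (1 − 1047/5818).
1 − 1047/5818 = 0.82004; dN/dt = 0.105 × 1047 × 0.82004 = 90.151.

90.15 seals per year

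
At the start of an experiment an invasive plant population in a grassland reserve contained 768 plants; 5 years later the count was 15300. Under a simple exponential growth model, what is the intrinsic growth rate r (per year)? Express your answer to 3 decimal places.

From N(t) = N₀·e^(rt): e^(r·5) = 15300/768 = 19.922.
r·5 = ln(19.922) = 2.9918, so r = 2.9918/5 = 0.59836.

0.598 per year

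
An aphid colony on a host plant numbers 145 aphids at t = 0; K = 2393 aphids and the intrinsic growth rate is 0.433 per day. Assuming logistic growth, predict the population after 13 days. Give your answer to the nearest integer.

A = (K − N₀)/N₀ = (2393 − 145)/145 = 15.503.
N(t) = K/(1 + A·e^(−rt)) = 2393/(1 + 15.503×e^(−0.433×13)).
e^(−5.629) = 0.0035922; denominator = 1 + 15.503×0.0035922 = 1.0557.
N = 2393/1.0557 = 2266.76.

2267 aphids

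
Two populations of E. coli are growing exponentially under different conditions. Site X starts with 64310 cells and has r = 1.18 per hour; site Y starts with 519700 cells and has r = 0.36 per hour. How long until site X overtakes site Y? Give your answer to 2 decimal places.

Set 64310·e^(1.18t) = 519700·e^(0.36t).
e^((1.18 − 0.36)t) = 519700/64310 → e^(0.82·t) = 8.0812.
0.82·t = ln(8.0812) = 2.0895, so t = 2.0895/0.82 = 2.5482.

2.55 hours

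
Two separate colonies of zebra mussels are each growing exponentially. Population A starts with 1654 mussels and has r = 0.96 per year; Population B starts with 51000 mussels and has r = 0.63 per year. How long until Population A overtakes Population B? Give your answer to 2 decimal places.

10.39 years

Set 1654·e^(0.96t) = 51000·e^(0.63t).
e^((0.96 − 0.63)t) = 51000/1654 → e^(0.33·t) = 30.834.
0.33·t = ln(30.834) = 3.4286, so t = 3.4286/0.33 = 10.39.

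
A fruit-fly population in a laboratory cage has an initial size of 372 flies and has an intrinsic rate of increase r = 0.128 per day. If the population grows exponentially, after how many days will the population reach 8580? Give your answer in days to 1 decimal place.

Set N₀·e^(rt) = 8580: e^(0.128·t) = 8580/372 = 23.065.
0.128·t = ln(23.065) = 3.1383, so t = 3.1383/0.128 = 24.518.

24.5 days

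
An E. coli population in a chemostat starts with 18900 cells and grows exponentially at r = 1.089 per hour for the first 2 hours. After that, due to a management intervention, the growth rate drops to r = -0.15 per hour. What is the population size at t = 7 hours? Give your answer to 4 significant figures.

Phase 1: N(2) = 18900·e^(1.089×2) = 18900·e^2.178 = 166861.
Phase 2 runs for 7 − 2 = 5 hours at r = -0.15.
N(7) = 166861·e^(-0.15×5) = 166861·e^-0.75 = 78819.6.

78820 cells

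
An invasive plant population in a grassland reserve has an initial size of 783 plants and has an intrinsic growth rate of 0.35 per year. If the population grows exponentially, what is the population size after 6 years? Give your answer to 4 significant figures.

N(t) = N₀·e^(rt) = 783 × e^(0.35×6) = 783 × e^2.1.
e^2.1 ≈ 8.1662, so N ≈ 783 × 8.1662 = 6394.11.

6394 plants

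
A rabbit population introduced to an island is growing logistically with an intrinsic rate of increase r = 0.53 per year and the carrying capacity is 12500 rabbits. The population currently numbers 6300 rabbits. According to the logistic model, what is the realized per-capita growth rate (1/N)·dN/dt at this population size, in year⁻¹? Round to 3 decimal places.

(1/N)·dN/dt = r(1 − N/K) = 0.53 × (1 − 6300/12500).
= 0.53 × 0.496 = 0.26288.

0.263 per year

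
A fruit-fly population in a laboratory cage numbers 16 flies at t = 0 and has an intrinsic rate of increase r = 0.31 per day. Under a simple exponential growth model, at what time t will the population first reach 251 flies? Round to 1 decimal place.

8.9 days

Set N₀·e^(rt) = 251: e^(0.31·t) = 251/16 = 15.688.
0.31·t = ln(15.688) = 2.7529, so t = 2.7529/0.31 = 8.8802.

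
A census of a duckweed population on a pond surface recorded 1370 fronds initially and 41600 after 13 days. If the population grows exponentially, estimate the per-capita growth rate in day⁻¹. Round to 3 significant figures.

0.263 per day

From N(t) = N₀·e^(rt): e^(r·13) = 41600/1370 = 30.365.
r·13 = ln(30.365) = 3.4133, so r = 3.4133/13 = 0.26256.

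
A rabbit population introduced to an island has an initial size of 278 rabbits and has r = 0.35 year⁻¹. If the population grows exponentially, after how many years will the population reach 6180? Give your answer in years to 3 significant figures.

Set N₀·e^(rt) = 6180: e^(0.35·t) = 6180/278 = 22.23.
0.35·t = ln(22.23) = 3.1015, so t = 3.1015/0.35 = 8.8613.

8.86 years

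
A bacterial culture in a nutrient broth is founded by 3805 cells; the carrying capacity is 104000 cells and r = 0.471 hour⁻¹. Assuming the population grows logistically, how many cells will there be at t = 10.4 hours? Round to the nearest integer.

86927 cells

A = (K − N₀)/N₀ = (104000 − 3805)/3805 = 26.332.
N(t) = K/(1 + A·e^(−rt)) = 104000/(1 + 26.332×e^(−0.471×10.4)).
e^(−4.898) = 0.0074585; denominator = 1 + 26.332×0.0074585 = 1.1964.
N = 104000/1.1964 = 86927.4.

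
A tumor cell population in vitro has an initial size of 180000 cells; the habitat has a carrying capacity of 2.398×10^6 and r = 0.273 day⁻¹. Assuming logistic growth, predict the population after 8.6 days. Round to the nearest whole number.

1101137 cells

A = (K − N₀)/N₀ = (2.398×10^6 − 180000)/180000 = 12.322.
N(t) = K/(1 + A·e^(−rt)) = 2.398×10^6/(1 + 12.322×e^(−0.273×8.6)).
e^(−2.348) = 0.095579; denominator = 1 + 12.322×0.095579 = 2.1777.
N = 2.398×10^6/2.1777 = 1.101137×10^6.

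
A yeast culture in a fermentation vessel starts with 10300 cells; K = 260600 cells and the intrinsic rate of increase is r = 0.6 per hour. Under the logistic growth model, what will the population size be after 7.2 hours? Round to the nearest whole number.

196947 cells

A = (K − N₀)/N₀ = (260600 − 10300)/10300 = 24.301.
N(t) = K/(1 + A·e^(−rt)) = 260600/(1 + 24.301×e^(−0.6×7.2)).
e^(−4.32) = 0.0133; denominator = 1 + 24.301×0.0133 = 1.3232.
N = 260600/1.3232 = 196947.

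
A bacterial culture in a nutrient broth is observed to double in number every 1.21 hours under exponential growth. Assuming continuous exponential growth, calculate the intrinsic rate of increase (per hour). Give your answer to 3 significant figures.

r = ln(2)/t_d = 0.6931/1.21 = 0.57285.

0.573 per hour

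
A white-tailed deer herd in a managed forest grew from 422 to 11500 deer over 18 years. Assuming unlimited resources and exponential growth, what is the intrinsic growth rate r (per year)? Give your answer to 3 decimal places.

0.184 per year

From N(t) = N₀·e^(rt): e^(r·18) = 11500/422 = 27.251.
r·18 = ln(27.251) = 3.3051, so r = 3.3051/18 = 0.18362.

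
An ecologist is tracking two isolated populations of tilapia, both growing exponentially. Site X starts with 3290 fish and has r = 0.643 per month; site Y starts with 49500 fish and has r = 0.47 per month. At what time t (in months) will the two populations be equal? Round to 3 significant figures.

15.7 months

Set 3290·e^(0.643t) = 49500·e^(0.47t).
e^((0.643 − 0.47)t) = 49500/3290 → e^(0.173·t) = 15.046.
0.173·t = ln(15.046) = 2.7111, so t = 2.7111/0.173 = 15.671.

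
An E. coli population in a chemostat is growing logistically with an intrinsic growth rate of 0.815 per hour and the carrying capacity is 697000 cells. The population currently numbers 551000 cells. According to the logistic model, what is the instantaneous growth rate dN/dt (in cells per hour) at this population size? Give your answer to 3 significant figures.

94100 cells per hour

dN/dt = rN(1 − N/K) = 0.815 × 551000 × (1 − 551000/697000).
1 − 551000/697000 = 0.20947; dN/dt = 0.815 × 551000 × 0.20947 = 94065.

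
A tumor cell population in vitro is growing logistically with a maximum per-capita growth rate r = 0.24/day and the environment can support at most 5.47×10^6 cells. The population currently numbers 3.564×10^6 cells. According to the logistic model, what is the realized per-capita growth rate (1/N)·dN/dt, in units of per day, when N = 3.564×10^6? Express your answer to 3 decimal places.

0.084 per day

(1/N)·dN/dt = r(1 − N/K) = 0.24 × (1 − 3.564×10^6/5.47×10^6).
= 0.24 × 0.34845 = 0.083627.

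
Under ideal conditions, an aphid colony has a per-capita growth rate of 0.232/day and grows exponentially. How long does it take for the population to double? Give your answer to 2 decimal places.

Doubling time t_d = ln(2)/r = 0.6931/0.232 = 2.9877.

2.99 days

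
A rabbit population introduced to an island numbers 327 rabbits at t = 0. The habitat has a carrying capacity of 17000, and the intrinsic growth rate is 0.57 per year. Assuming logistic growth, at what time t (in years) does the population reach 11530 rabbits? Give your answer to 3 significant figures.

8.21 years

A = (K − N₀)/N₀ = (17000 − 327)/327 = 50.988.
Solve 17000/(1 + 50.988·e^(−0.57t)) = 11530: 1 + 50.988·e^(−0.57t) = 1.4744, so e^(−0.57t) = 0.00930448.
−0.57·t = ln(0.00930448) = -4.6773, so t = 4.6773/0.57 = 8.2057.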